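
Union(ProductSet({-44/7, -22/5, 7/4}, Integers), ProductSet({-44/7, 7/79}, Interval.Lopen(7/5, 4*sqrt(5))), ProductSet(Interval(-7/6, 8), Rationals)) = Union(ProductSet({-44/7, 7/79}, Interval.Lopen(7/5, 4*sqrt(5))), ProductSet({-44/7, -22/5, 7/4}, Integers), ProductSet(Interval(-7/6, 8), Rationals))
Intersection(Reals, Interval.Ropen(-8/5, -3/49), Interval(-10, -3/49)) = Interval.Ropen(-8/5, -3/49)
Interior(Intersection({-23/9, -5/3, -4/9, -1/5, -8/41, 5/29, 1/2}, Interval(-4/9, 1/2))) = EmptySet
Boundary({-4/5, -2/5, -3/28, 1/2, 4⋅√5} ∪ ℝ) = ∅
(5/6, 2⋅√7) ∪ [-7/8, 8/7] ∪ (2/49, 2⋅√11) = [-7/8, 2⋅√11)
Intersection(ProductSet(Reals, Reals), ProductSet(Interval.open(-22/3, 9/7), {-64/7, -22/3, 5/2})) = ProductSet(Interval.open(-22/3, 9/7), {-64/7, -22/3, 5/2})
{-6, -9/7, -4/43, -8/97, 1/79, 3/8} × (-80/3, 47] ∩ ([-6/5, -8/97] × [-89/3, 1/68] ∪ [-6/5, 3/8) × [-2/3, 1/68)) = ({-4/43, -8/97} × (-80/3, 1/68]) ∪ ({-4/43, -8/97, 1/79} × [-2/3, 1/68))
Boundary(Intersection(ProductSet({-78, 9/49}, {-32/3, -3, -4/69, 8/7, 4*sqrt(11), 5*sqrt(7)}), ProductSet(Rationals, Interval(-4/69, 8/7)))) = ProductSet({-78, 9/49}, {-4/69, 8/7})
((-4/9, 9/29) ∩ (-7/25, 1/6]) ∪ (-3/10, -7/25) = (-3/10, -7/25) ∪ (-7/25, 1/6]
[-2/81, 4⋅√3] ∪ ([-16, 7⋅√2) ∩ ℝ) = [-16, 7⋅√2)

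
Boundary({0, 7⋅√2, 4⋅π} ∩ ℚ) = {0}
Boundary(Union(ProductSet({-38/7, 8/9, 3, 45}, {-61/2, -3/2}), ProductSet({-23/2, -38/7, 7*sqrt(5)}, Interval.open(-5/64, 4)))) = Union(ProductSet({-23/2, -38/7, 7*sqrt(5)}, Interval(-5/64, 4)), ProductSet({-38/7, 8/9, 3, 45}, {-61/2, -3/2}))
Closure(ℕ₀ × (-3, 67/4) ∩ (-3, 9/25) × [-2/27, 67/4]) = {0} × [-2/27, 67/4]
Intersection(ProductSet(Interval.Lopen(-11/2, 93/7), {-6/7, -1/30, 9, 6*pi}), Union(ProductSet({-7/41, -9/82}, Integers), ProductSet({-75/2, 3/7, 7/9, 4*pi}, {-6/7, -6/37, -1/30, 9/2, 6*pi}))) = Union(ProductSet({-7/41, -9/82}, {9}), ProductSet({3/7, 7/9, 4*pi}, {-6/7, -1/30, 6*pi}))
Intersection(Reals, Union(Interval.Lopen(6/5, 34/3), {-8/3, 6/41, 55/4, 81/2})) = Union({-8/3, 6/41, 55/4, 81/2}, Interval.Lopen(6/5, 34/3))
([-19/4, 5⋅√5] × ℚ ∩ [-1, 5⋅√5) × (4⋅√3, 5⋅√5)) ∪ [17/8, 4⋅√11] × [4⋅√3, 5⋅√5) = ([17/8, 4⋅√11] × [4⋅√3, 5⋅√5)) ∪ ([-1, 5⋅√5) × (ℚ ∩ (4⋅√3, 5⋅√5)))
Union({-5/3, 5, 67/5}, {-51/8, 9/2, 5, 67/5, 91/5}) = {-51/8, -5/3, 9/2, 5, 67/5, 91/5}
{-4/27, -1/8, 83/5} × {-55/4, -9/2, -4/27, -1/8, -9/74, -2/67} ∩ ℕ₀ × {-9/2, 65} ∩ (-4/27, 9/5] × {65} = ∅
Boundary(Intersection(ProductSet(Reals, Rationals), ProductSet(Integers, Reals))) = ProductSet(Integers, Reals)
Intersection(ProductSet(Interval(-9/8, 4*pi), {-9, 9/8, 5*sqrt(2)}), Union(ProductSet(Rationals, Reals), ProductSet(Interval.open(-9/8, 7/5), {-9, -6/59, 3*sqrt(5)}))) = Union(ProductSet(Intersection(Interval(-9/8, 4*pi), Rationals), {-9, 9/8, 5*sqrt(2)}), ProductSet(Interval.open(-9/8, 7/5), {-9}))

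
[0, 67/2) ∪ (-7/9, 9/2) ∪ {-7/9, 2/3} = [-7/9, 67/2)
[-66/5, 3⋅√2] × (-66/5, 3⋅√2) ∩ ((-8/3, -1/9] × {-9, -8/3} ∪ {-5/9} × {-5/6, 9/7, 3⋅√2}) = ({-5/9} × {-5/6, 9/7}) ∪ ((-8/3, -1/9] × {-9, -8/3})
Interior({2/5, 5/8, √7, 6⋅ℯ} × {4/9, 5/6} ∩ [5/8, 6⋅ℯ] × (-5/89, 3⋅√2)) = ∅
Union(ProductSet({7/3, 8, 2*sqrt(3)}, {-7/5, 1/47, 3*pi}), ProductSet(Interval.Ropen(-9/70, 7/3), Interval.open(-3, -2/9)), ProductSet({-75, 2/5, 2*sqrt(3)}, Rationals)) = Union(ProductSet({-75, 2/5, 2*sqrt(3)}, Rationals), ProductSet({7/3, 8, 2*sqrt(3)}, {-7/5, 1/47, 3*pi}), ProductSet(Interval.Ropen(-9/70, 7/3), Interval.open(-3, -2/9)))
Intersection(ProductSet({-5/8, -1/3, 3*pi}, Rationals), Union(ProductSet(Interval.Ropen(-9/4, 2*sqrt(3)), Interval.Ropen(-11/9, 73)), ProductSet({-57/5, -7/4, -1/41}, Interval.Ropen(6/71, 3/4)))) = ProductSet({-5/8, -1/3}, Intersection(Interval.Ropen(-11/9, 73), Rationals))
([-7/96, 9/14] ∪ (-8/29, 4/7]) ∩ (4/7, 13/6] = (4/7, 9/14]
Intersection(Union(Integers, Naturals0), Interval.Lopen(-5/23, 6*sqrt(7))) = Range(0, 16, 1)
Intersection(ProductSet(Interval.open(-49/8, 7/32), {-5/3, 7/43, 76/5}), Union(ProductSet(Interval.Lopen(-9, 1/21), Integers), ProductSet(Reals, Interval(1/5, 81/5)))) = ProductSet(Interval.open(-49/8, 7/32), {76/5})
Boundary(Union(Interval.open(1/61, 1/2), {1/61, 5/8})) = {1/61, 1/2, 5/8}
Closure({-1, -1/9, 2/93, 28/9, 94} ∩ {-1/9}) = {-1/9}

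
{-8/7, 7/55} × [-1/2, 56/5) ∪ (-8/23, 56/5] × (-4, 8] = ({-8/7, 7/55} × [-1/2, 56/5)) ∪ ((-8/23, 56/5] × (-4, 8])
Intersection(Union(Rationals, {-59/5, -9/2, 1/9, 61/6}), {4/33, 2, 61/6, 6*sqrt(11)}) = {4/33, 2, 61/6}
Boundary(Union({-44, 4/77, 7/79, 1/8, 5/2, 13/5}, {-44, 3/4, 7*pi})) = {-44, 4/77, 7/79, 1/8, 3/4, 5/2, 13/5, 7*pi}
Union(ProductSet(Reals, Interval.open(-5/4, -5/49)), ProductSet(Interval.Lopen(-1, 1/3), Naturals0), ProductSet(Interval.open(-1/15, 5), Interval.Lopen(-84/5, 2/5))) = Union(ProductSet(Interval.Lopen(-1, 1/3), Naturals0), ProductSet(Interval.open(-1/15, 5), Interval.Lopen(-84/5, 2/5)), ProductSet(Reals, Interval.open(-5/4, -5/49)))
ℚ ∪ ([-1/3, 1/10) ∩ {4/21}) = ℚ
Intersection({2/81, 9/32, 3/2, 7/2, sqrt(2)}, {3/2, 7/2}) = {3/2, 7/2}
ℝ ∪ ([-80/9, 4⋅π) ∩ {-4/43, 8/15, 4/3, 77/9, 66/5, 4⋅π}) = ℝ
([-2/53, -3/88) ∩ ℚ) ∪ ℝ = ℝ ∪ (ℚ ∩ [-2/53, -3/88))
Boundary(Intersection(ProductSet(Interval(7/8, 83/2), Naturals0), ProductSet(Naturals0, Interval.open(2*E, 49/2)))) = ProductSet(Range(1, 42, 1), Range(6, 25, 1))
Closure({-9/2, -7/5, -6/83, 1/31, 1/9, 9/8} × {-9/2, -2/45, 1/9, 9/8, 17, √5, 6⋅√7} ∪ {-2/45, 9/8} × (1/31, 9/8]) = ({-2/45, 9/8} × [1/31, 9/8]) ∪ ({-9/2, -7/5, -6/83, 1/31, 1/9, 9/8} × {-9/2, -2/45, 1/9, 9/8, 17, √5, 6⋅√7})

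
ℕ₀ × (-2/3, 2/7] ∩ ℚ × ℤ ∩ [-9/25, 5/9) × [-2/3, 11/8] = {0} × {0}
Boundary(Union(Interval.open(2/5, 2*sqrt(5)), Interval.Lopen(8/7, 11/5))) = {2/5, 2*sqrt(5)}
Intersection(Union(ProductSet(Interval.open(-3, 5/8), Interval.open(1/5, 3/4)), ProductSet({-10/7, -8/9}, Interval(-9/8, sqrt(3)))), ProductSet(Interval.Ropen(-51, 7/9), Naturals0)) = ProductSet({-10/7, -8/9}, Range(0, 2, 1))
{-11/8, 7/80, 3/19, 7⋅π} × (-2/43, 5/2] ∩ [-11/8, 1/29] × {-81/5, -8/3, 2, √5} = {-11/8} × {2, √5}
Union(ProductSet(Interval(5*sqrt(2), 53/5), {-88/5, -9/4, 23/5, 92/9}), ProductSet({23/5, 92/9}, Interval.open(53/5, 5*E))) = Union(ProductSet({23/5, 92/9}, Interval.open(53/5, 5*E)), ProductSet(Interval(5*sqrt(2), 53/5), {-88/5, -9/4, 23/5, 92/9}))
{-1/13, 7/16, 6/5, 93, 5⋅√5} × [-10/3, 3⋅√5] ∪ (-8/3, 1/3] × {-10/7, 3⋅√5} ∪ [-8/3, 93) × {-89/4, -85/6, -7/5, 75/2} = ([-8/3, 93) × {-89/4, -85/6, -7/5, 75/2}) ∪ ((-8/3, 1/3] × {-10/7, 3⋅√5}) ∪ ({-1/13, 7/16, 6/5, 93, 5⋅√5} × [-10/3, 3⋅√5])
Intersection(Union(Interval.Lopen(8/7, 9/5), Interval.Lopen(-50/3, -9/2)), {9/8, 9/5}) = {9/5}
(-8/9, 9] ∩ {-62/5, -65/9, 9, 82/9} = {9}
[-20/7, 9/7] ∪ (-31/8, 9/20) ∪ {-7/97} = (-31/8, 9/7]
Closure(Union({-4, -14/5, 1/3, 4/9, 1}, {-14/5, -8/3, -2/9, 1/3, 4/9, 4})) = {-4, -14/5, -8/3, -2/9, 1/3, 4/9, 1, 4}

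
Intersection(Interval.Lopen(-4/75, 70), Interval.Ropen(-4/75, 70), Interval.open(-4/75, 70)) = Interval.open(-4/75, 70)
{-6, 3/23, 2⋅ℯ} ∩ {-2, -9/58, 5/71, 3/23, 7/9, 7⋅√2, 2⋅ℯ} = {3/23, 2⋅ℯ}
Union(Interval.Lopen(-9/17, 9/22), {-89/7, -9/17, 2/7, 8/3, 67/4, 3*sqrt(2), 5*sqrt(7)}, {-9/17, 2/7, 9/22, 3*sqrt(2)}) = Union({-89/7, 8/3, 67/4, 3*sqrt(2), 5*sqrt(7)}, Interval(-9/17, 9/22))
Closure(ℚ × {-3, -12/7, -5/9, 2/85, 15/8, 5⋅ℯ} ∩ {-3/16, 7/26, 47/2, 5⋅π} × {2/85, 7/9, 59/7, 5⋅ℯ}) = {-3/16, 7/26, 47/2} × {2/85, 5⋅ℯ}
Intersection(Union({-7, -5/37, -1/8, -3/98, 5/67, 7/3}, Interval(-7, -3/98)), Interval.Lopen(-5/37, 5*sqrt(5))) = Union({5/67, 7/3}, Interval.Lopen(-5/37, -3/98))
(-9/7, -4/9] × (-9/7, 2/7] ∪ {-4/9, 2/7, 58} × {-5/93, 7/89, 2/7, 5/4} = ({-4/9, 2/7, 58} × {-5/93, 7/89, 2/7, 5/4}) ∪ ((-9/7, -4/9] × (-9/7, 2/7])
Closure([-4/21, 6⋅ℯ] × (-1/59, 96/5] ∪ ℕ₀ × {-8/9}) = (ℕ₀ × {-8/9}) ∪ ([-4/21, 6⋅ℯ] × [-1/59, 96/5])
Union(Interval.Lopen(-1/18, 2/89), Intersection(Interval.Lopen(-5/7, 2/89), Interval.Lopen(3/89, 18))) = Interval.Lopen(-1/18, 2/89)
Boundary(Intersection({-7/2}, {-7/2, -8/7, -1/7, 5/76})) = {-7/2}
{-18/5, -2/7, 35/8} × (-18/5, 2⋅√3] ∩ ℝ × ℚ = {-18/5, -2/7, 35/8} × (ℚ ∩ (-18/5, 2⋅√3])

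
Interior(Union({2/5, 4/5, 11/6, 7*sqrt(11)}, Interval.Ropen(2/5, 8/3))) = Interval.open(2/5, 8/3)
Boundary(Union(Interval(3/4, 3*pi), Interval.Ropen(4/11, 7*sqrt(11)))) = {4/11, 7*sqrt(11)}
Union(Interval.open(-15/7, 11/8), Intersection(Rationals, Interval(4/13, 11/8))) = Union(Intersection(Interval(4/13, 11/8), Rationals), Interval.Lopen(-15/7, 11/8))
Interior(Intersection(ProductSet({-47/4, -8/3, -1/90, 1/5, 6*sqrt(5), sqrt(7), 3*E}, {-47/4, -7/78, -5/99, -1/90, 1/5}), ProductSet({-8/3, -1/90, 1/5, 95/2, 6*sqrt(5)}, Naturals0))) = EmptySet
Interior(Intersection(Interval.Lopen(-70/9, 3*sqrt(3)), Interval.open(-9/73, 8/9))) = Interval.open(-9/73, 8/9)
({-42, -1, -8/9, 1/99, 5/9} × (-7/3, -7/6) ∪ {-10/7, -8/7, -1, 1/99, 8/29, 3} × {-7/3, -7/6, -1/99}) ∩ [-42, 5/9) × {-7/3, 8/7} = {-10/7, -8/7, -1, 1/99, 8/29} × {-7/3}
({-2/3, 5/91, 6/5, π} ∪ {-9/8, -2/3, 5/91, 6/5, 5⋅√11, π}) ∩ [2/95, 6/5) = {5/91}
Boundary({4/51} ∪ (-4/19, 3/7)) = {-4/19, 3/7}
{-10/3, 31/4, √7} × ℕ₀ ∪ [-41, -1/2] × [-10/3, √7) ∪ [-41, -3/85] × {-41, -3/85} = ({-10/3, 31/4, √7} × ℕ₀) ∪ ([-41, -3/85] × {-41, -3/85}) ∪ ([-41, -1/2] × [-10/3, √7))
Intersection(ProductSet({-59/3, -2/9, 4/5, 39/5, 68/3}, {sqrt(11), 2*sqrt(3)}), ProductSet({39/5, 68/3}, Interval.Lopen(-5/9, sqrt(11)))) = ProductSet({39/5, 68/3}, {sqrt(11)})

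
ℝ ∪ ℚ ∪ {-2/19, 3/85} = ℝ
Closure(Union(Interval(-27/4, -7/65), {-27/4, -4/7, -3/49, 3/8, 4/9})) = Union({-3/49, 3/8, 4/9}, Interval(-27/4, -7/65))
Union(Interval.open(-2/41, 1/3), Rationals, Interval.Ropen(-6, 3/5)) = Union(Interval(-6, 3/5), Rationals)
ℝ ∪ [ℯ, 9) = (-∞, ∞)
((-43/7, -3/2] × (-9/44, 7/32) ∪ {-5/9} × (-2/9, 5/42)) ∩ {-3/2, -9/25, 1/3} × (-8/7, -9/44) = ∅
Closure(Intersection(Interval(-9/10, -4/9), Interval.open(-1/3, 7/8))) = EmptySet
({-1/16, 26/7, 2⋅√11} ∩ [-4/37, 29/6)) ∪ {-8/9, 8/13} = {-8/9, -1/16, 8/13, 26/7}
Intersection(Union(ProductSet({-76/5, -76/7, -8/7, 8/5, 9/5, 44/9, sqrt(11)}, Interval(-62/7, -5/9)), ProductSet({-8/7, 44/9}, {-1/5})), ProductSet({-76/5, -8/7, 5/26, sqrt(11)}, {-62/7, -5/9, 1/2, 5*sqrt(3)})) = ProductSet({-76/5, -8/7, sqrt(11)}, {-62/7, -5/9})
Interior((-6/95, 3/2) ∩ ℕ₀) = ∅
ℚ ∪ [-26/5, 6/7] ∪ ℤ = ℚ ∪ [-26/5, 6/7]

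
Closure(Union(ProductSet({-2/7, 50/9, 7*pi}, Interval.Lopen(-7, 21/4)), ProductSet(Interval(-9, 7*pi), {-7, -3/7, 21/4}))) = Union(ProductSet({-2/7, 50/9, 7*pi}, Interval(-7, 21/4)), ProductSet(Interval(-9, 7*pi), {-7, -3/7, 21/4}))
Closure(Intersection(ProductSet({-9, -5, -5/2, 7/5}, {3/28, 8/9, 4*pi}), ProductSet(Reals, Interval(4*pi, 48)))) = ProductSet({-9, -5, -5/2, 7/5}, {4*pi})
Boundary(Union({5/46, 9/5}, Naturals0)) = Union({5/46, 9/5}, Naturals0)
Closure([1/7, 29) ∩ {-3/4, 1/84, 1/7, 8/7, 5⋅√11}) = {1/7, 8/7, 5⋅√11}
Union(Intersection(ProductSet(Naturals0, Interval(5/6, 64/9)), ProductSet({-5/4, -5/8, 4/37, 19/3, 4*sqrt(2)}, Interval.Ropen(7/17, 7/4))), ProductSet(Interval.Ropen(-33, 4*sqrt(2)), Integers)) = ProductSet(Interval.Ropen(-33, 4*sqrt(2)), Integers)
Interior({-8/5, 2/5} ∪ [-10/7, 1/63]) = (-10/7, 1/63)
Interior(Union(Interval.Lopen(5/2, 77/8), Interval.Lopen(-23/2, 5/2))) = Interval.open(-23/2, 77/8)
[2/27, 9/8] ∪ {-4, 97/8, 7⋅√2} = {-4, 97/8, 7⋅√2} ∪ [2/27, 9/8]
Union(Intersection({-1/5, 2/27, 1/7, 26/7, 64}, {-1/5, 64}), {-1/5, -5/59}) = {-1/5, -5/59, 64}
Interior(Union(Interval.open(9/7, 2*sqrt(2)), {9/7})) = Interval.open(9/7, 2*sqrt(2))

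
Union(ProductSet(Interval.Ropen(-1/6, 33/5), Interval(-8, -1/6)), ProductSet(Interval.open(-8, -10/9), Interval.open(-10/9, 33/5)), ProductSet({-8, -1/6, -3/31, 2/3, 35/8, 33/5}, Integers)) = Union(ProductSet({-8, -1/6, -3/31, 2/3, 35/8, 33/5}, Integers), ProductSet(Interval.open(-8, -10/9), Interval.open(-10/9, 33/5)), ProductSet(Interval.Ropen(-1/6, 33/5), Interval(-8, -1/6)))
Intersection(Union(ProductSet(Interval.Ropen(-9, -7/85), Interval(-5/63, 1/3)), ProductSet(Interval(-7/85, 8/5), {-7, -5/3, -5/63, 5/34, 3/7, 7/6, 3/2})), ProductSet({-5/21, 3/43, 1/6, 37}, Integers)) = Union(ProductSet({-5/21}, Range(0, 1, 1)), ProductSet({3/43, 1/6}, {-7}))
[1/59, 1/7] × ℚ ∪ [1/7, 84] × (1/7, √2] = ([1/59, 1/7] × ℚ) ∪ ([1/7, 84] × (1/7, √2])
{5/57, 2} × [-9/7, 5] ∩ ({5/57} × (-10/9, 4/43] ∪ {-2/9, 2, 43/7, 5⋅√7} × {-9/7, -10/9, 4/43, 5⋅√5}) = ({2} × {-9/7, -10/9, 4/43}) ∪ ({5/57} × (-10/9, 4/43])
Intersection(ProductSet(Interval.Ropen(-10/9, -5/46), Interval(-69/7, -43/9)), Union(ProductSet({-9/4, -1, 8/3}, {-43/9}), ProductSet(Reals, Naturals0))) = ProductSet({-1}, {-43/9})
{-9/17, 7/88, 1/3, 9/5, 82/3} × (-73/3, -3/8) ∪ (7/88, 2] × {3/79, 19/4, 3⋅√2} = ({-9/17, 7/88, 1/3, 9/5, 82/3} × (-73/3, -3/8)) ∪ ((7/88, 2] × {3/79, 19/4, 3⋅√2})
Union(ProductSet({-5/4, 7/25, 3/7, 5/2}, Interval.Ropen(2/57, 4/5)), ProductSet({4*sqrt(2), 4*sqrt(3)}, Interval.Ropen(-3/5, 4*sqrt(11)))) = Union(ProductSet({4*sqrt(2), 4*sqrt(3)}, Interval.Ropen(-3/5, 4*sqrt(11))), ProductSet({-5/4, 7/25, 3/7, 5/2}, Interval.Ropen(2/57, 4/5)))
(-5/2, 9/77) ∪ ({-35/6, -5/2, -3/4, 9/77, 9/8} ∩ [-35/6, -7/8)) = {-35/6} ∪ [-5/2, 9/77)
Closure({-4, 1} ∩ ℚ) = {-4, 1}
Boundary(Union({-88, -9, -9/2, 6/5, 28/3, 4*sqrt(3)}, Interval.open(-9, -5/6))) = {-88, -9, -5/6, 6/5, 28/3, 4*sqrt(3)}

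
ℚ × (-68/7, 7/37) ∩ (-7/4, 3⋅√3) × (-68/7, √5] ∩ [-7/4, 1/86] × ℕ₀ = (ℚ ∩ (-7/4, 1/86]) × {0}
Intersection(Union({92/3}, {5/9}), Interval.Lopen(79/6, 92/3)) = {92/3}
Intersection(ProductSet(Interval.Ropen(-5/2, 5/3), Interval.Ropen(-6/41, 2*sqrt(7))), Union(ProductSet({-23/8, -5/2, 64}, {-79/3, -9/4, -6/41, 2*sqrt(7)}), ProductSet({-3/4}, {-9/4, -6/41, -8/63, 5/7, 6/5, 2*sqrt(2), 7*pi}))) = Union(ProductSet({-5/2}, {-6/41}), ProductSet({-3/4}, {-6/41, -8/63, 5/7, 6/5, 2*sqrt(2)}))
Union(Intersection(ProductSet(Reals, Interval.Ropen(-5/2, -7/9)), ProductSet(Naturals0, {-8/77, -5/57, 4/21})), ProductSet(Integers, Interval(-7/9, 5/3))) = ProductSet(Integers, Interval(-7/9, 5/3))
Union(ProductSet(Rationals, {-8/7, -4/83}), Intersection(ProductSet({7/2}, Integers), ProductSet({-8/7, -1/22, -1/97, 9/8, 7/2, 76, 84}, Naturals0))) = Union(ProductSet({7/2}, Naturals0), ProductSet(Rationals, {-8/7, -4/83}))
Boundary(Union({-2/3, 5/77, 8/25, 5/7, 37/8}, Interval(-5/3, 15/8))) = {-5/3, 15/8, 37/8}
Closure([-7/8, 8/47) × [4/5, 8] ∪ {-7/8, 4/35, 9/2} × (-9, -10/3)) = ({-7/8, 4/35, 9/2} × [-9, -10/3]) ∪ ([-7/8, 8/47] × [4/5, 8])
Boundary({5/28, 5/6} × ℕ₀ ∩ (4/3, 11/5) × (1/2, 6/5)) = ∅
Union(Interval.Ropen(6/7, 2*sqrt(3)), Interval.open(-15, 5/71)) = Union(Interval.open(-15, 5/71), Interval.Ropen(6/7, 2*sqrt(3)))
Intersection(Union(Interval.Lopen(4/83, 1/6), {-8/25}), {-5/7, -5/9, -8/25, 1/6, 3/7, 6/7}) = {-8/25, 1/6}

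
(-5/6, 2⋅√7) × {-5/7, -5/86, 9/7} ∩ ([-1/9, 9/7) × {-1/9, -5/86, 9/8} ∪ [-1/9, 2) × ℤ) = [-1/9, 9/7) × {-5/86}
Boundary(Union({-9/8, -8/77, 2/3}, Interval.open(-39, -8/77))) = {-39, -8/77, 2/3}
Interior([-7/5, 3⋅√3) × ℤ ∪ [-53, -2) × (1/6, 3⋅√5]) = (-53, -2) × ((1/6, 3⋅√5) ∪ ((1/6, 3⋅√5) \ ℤ))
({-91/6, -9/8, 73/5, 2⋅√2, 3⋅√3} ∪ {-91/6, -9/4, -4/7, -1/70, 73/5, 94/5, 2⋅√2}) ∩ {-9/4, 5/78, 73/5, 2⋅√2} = {-9/4, 73/5, 2⋅√2}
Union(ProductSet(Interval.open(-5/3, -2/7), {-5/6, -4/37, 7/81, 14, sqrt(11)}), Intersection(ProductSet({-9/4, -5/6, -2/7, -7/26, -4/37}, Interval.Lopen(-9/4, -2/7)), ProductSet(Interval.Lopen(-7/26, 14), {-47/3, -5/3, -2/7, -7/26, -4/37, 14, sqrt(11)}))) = Union(ProductSet({-4/37}, {-5/3, -2/7}), ProductSet(Interval.open(-5/3, -2/7), {-5/6, -4/37, 7/81, 14, sqrt(11)}))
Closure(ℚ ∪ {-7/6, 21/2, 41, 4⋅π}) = ℝ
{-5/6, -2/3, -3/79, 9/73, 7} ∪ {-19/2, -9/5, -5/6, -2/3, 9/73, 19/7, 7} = {-19/2, -9/5, -5/6, -2/3, -3/79, 9/73, 19/7, 7}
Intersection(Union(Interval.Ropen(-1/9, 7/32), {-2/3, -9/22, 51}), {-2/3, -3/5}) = {-2/3}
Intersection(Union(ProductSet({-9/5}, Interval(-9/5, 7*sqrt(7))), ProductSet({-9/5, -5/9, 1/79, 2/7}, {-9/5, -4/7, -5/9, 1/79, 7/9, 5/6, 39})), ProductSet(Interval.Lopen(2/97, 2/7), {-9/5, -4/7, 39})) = ProductSet({2/7}, {-9/5, -4/7, 39})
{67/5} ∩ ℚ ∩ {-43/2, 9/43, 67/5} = {67/5}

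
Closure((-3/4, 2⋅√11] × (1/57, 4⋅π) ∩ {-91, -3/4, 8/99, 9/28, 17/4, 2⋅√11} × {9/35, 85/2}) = {8/99, 9/28, 17/4, 2⋅√11} × {9/35}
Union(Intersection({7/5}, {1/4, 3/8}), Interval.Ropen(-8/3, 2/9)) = Interval.Ropen(-8/3, 2/9)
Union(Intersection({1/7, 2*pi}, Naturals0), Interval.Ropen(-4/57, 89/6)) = Interval.Ropen(-4/57, 89/6)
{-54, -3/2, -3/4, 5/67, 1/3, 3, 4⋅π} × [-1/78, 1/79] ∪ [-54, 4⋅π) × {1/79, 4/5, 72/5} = ([-54, 4⋅π) × {1/79, 4/5, 72/5}) ∪ ({-54, -3/2, -3/4, 5/67, 1/3, 3, 4⋅π} × [-1/78, 1/79])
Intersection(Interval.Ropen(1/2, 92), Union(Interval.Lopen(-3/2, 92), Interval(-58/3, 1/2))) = Interval.Ropen(1/2, 92)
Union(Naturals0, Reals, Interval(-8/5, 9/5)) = Interval(-oo, oo)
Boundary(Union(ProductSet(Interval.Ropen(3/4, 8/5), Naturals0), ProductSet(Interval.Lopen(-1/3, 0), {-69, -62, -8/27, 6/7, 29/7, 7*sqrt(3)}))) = Union(ProductSet(Interval(-1/3, 0), {-69, -62, -8/27, 6/7, 29/7, 7*sqrt(3)}), ProductSet(Interval(3/4, 8/5), Naturals0))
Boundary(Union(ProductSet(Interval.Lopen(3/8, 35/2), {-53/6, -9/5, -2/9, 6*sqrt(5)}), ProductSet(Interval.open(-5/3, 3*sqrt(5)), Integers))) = Union(ProductSet(Interval(-5/3, 3*sqrt(5)), Integers), ProductSet(Interval(3/8, 35/2), {-53/6, -9/5, -2/9, 6*sqrt(5)}))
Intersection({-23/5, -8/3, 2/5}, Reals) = {-23/5, -8/3, 2/5}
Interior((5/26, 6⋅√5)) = (5/26, 6⋅√5)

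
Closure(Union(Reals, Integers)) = Reals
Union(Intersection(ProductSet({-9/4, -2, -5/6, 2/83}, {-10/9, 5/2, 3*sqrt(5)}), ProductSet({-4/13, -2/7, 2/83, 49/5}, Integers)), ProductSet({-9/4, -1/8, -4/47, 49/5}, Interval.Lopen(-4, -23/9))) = ProductSet({-9/4, -1/8, -4/47, 49/5}, Interval.Lopen(-4, -23/9))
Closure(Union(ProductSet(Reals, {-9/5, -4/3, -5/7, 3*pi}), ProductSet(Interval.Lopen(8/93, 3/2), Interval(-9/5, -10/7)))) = Union(ProductSet(Interval(8/93, 3/2), Interval(-9/5, -10/7)), ProductSet(Reals, {-9/5, -4/3, -5/7, 3*pi}))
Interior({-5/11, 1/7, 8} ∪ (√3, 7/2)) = (√3, 7/2)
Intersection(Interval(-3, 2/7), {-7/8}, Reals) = {-7/8}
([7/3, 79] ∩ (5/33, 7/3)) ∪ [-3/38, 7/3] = [-3/38, 7/3]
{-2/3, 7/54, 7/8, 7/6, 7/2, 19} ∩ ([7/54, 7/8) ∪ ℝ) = {-2/3, 7/54, 7/8, 7/6, 7/2, 19}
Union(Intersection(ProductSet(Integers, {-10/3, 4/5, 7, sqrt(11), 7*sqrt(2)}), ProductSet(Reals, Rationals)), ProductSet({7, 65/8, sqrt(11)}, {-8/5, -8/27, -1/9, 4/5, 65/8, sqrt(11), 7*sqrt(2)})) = Union(ProductSet({7, 65/8, sqrt(11)}, {-8/5, -8/27, -1/9, 4/5, 65/8, sqrt(11), 7*sqrt(2)}), ProductSet(Integers, {-10/3, 4/5, 7}))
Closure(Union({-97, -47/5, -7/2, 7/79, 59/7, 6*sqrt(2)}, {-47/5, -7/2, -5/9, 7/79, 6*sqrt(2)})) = {-97, -47/5, -7/2, -5/9, 7/79, 59/7, 6*sqrt(2)}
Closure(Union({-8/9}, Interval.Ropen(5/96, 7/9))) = Union({-8/9}, Interval(5/96, 7/9))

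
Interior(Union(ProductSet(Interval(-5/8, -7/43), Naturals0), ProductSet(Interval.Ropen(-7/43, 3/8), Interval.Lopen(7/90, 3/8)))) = ProductSet(Interval.open(-7/43, 3/8), Interval.open(7/90, 3/8))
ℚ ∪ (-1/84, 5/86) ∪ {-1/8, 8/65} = ℚ ∪ [-1/84, 5/86]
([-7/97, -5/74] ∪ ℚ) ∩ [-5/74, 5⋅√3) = ℚ ∩ [-5/74, 5⋅√3)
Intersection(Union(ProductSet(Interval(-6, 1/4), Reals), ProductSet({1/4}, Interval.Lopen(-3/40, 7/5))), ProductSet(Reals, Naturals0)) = ProductSet(Interval(-6, 1/4), Naturals0)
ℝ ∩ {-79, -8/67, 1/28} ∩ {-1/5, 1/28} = {1/28}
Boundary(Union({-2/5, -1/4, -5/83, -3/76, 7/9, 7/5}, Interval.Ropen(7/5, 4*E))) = {-2/5, -1/4, -5/83, -3/76, 7/9, 7/5, 4*E}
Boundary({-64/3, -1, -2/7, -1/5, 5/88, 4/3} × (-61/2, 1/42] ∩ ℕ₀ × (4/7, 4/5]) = ∅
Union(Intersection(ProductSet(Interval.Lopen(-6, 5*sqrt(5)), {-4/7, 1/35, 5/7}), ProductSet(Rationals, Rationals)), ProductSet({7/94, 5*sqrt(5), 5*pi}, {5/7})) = Union(ProductSet({7/94, 5*sqrt(5), 5*pi}, {5/7}), ProductSet(Intersection(Interval.Lopen(-6, 5*sqrt(5)), Rationals), {-4/7, 1/35, 5/7}))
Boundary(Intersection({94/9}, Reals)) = {94/9}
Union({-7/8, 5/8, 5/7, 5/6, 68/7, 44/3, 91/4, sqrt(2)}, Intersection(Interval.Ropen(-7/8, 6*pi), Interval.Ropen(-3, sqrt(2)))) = Union({68/7, 44/3, 91/4}, Interval(-7/8, sqrt(2)))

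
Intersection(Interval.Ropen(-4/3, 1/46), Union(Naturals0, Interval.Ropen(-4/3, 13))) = Union(Interval.Ropen(-4/3, 1/46), Range(0, 1, 1))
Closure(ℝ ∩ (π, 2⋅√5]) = [π, 2⋅√5]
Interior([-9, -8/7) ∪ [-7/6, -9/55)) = (-9, -9/55)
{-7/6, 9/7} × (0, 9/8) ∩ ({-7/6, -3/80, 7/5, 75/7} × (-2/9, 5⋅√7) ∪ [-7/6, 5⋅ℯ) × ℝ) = {-7/6, 9/7} × (0, 9/8)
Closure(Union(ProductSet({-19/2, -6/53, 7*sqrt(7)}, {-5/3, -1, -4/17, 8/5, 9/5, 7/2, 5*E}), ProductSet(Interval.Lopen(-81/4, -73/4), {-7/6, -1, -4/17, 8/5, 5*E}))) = Union(ProductSet({-19/2, -6/53, 7*sqrt(7)}, {-5/3, -1, -4/17, 8/5, 9/5, 7/2, 5*E}), ProductSet(Interval(-81/4, -73/4), {-7/6, -1, -4/17, 8/5, 5*E}))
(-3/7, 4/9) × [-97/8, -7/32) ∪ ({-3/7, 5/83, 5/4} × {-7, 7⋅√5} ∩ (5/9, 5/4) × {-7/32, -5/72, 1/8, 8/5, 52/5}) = (-3/7, 4/9) × [-97/8, -7/32)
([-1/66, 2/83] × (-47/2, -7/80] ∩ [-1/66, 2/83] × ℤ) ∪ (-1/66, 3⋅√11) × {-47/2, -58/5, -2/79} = ([-1/66, 2/83] × {-23, -22, …, -1}) ∪ ((-1/66, 3⋅√11) × {-47/2, -58/5, -2/79})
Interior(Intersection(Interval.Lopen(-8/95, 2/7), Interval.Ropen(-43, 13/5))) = Interval.open(-8/95, 2/7)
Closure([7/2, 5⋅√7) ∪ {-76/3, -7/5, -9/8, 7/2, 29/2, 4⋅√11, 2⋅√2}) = {-76/3, -7/5, -9/8, 29/2, 4⋅√11, 2⋅√2} ∪ [7/2, 5⋅√7]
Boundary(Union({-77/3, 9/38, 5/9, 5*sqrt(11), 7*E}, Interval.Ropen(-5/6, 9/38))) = {-77/3, -5/6, 9/38, 5/9, 5*sqrt(11), 7*E}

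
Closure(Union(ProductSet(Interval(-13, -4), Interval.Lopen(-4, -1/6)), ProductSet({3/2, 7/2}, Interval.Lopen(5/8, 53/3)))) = Union(ProductSet({3/2, 7/2}, Interval(5/8, 53/3)), ProductSet(Interval(-13, -4), Interval(-4, -1/6)))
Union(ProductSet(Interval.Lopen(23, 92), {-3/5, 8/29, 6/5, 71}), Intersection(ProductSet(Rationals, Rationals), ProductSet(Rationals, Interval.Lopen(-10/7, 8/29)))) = Union(ProductSet(Interval.Lopen(23, 92), {-3/5, 8/29, 6/5, 71}), ProductSet(Rationals, Intersection(Interval.Lopen(-10/7, 8/29), Rationals)))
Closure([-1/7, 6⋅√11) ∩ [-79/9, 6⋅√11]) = [-1/7, 6⋅√11]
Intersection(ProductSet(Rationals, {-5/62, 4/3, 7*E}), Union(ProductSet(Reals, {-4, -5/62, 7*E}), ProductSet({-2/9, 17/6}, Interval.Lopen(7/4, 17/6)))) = ProductSet(Rationals, {-5/62, 7*E})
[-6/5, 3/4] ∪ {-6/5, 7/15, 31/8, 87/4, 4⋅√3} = [-6/5, 3/4] ∪ {31/8, 87/4, 4⋅√3}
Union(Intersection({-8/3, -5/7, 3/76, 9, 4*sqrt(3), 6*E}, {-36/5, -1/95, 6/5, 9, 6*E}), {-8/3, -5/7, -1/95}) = {-8/3, -5/7, -1/95, 9, 6*E}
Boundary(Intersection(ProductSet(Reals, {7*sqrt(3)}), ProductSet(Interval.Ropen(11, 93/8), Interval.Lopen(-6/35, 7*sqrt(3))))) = ProductSet(Interval(11, 93/8), {7*sqrt(3)})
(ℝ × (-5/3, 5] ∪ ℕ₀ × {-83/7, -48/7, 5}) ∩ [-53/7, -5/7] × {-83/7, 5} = [-53/7, -5/7] × {5}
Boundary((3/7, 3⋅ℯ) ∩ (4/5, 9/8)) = {4/5, 9/8}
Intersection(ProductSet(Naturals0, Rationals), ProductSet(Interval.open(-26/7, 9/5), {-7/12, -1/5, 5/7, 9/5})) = ProductSet(Range(0, 2, 1), {-7/12, -1/5, 5/7, 9/5})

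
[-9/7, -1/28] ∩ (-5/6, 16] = (-5/6, -1/28]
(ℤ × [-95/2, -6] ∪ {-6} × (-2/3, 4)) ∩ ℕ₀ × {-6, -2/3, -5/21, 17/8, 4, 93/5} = ℕ₀ × {-6}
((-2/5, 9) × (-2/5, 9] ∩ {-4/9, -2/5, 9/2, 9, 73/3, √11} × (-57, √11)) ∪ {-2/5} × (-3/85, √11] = ({-2/5} × (-3/85, √11]) ∪ ({9/2, √11} × (-2/5, √11))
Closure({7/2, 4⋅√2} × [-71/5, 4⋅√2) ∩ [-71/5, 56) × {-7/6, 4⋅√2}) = {7/2, 4⋅√2} × {-7/6}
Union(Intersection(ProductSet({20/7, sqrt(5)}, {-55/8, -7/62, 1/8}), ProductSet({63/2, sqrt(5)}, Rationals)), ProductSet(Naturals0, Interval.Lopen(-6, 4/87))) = Union(ProductSet({sqrt(5)}, {-55/8, -7/62, 1/8}), ProductSet(Naturals0, Interval.Lopen(-6, 4/87)))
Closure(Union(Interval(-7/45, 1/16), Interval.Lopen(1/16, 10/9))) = Interval(-7/45, 10/9)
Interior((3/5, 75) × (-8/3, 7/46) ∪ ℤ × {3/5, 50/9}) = ((3/5, 75) ∪ ((3/5, 75) \ ℤ)) × (-8/3, 7/46)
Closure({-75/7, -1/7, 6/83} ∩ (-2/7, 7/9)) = {-1/7, 6/83}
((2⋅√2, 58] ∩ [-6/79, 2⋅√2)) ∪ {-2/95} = {-2/95}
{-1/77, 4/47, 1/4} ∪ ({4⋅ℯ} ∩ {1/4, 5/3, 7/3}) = {-1/77, 4/47, 1/4}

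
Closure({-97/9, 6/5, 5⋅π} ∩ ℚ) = {-97/9, 6/5}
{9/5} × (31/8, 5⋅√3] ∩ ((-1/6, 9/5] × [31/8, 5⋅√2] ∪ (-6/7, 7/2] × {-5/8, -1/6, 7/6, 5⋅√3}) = {9/5} × ((31/8, 5⋅√2] ∪ {5⋅√3})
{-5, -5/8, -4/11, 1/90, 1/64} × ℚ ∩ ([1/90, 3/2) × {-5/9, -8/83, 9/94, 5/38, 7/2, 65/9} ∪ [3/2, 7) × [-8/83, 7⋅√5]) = {1/90, 1/64} × {-5/9, -8/83, 9/94, 5/38, 7/2, 65/9}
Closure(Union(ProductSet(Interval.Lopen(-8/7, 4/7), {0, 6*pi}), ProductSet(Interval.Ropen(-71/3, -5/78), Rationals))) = Union(ProductSet(Interval(-71/3, -5/78), Reals), ProductSet(Interval(-8/7, 4/7), {0, 6*pi}))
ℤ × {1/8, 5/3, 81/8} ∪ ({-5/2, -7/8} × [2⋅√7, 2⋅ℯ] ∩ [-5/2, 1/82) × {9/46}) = ℤ × {1/8, 5/3, 81/8}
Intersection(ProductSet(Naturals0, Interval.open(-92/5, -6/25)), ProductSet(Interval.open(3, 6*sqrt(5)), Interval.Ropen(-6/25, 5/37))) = EmptySet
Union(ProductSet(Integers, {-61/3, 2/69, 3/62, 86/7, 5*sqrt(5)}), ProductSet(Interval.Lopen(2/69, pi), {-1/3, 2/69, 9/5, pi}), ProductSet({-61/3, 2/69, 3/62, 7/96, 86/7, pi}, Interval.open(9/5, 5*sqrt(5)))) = Union(ProductSet({-61/3, 2/69, 3/62, 7/96, 86/7, pi}, Interval.open(9/5, 5*sqrt(5))), ProductSet(Integers, {-61/3, 2/69, 3/62, 86/7, 5*sqrt(5)}), ProductSet(Interval.Lopen(2/69, pi), {-1/3, 2/69, 9/5, pi}))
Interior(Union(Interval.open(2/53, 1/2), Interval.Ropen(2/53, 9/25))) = Interval.open(2/53, 1/2)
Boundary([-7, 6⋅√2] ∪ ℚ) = (-∞, -7] ∪ [6⋅√2, ∞)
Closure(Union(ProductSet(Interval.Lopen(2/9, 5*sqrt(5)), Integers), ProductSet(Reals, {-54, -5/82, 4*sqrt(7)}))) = Union(ProductSet(Interval(2/9, 5*sqrt(5)), Integers), ProductSet(Reals, {-54, -5/82, 4*sqrt(7)}))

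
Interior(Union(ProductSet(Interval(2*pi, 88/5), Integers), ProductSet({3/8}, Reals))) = EmptySet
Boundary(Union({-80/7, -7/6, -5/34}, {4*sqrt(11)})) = {-80/7, -7/6, -5/34, 4*sqrt(11)}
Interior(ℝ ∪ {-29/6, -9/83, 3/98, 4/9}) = ℝ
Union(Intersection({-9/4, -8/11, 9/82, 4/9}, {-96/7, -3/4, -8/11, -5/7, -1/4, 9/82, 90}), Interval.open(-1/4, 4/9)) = Union({-8/11}, Interval.open(-1/4, 4/9))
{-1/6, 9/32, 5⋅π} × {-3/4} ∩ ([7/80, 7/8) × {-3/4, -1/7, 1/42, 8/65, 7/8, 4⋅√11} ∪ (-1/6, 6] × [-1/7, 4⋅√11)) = {9/32} × {-3/4}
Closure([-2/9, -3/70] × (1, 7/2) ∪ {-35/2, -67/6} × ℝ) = ({-35/2, -67/6} × ℝ) ∪ ([-2/9, -3/70] × [1, 7/2])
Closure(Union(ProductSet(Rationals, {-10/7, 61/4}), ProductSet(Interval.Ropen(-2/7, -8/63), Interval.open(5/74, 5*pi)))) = Union(ProductSet({-2/7, -8/63}, Interval(5/74, 5*pi)), ProductSet(Interval(-2/7, -8/63), {5/74, 5*pi}), ProductSet(Interval.Ropen(-2/7, -8/63), Interval.open(5/74, 5*pi)), ProductSet(Reals, {-10/7}), ProductSet(Union(Interval(-oo, -2/7), Interval(-8/63, oo), Rationals), {-10/7, 61/4}))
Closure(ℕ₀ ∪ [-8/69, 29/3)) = [-8/69, 29/3] ∪ ℕ₀ ∪ (ℕ₀ \ (-8/69, 29/3))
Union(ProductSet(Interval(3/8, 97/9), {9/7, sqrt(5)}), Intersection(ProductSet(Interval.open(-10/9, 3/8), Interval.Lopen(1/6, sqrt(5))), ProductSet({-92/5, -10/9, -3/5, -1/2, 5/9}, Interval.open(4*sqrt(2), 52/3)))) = ProductSet(Interval(3/8, 97/9), {9/7, sqrt(5)})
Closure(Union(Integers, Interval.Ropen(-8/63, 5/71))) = Union(Integers, Interval(-8/63, 5/71))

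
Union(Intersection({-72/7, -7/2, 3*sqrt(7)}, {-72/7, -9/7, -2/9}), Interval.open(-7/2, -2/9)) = Union({-72/7}, Interval.open(-7/2, -2/9))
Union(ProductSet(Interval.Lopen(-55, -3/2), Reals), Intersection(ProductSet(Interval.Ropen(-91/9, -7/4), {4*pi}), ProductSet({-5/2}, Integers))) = ProductSet(Interval.Lopen(-55, -3/2), Reals)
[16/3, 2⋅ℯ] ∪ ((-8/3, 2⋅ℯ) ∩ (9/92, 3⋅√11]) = (9/92, 2⋅ℯ]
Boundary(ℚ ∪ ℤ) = ℝ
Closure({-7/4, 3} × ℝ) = {-7/4, 3} × ℝ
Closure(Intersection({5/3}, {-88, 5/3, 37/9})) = {5/3}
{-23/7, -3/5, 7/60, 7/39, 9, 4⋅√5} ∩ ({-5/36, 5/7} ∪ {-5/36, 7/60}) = {7/60}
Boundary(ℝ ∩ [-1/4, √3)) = {-1/4, √3}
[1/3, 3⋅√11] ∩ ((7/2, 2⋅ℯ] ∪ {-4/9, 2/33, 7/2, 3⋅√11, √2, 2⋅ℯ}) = {3⋅√11, √2} ∪ [7/2, 2⋅ℯ]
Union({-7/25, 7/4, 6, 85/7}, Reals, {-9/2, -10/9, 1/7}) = Reals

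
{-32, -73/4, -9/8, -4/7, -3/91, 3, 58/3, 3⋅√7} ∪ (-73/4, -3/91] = {-32, 3, 58/3, 3⋅√7} ∪ [-73/4, -3/91]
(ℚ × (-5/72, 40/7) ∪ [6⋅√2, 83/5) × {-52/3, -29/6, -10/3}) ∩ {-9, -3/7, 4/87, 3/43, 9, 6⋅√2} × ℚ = ({9, 6⋅√2} × {-52/3, -29/6, -10/3}) ∪ ({-9, -3/7, 4/87, 3/43, 9} × (ℚ ∩ (-5/72, 40/7)))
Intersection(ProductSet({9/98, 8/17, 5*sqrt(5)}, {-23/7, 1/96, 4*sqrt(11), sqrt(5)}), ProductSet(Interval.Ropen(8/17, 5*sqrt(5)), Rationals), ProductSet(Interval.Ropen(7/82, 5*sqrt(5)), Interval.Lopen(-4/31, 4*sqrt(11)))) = ProductSet({8/17}, {1/96})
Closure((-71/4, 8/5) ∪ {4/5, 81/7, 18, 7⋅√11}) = [-71/4, 8/5] ∪ {81/7, 18, 7⋅√11}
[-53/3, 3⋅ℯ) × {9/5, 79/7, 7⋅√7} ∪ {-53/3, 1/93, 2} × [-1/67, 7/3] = ({-53/3, 1/93, 2} × [-1/67, 7/3]) ∪ ([-53/3, 3⋅ℯ) × {9/5, 79/7, 7⋅√7})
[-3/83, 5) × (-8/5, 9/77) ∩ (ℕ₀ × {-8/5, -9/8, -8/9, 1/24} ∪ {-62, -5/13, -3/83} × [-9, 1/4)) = ({-3/83} × (-8/5, 9/77)) ∪ ({0, 1, …, 4} × {-9/8, -8/9, 1/24})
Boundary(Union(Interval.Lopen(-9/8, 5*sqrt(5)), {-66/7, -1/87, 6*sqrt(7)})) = {-66/7, -9/8, 5*sqrt(5), 6*sqrt(7)}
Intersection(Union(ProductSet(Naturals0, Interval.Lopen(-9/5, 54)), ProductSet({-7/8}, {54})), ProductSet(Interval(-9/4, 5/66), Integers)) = Union(ProductSet({-7/8}, {54}), ProductSet(Range(0, 1, 1), Range(-1, 55, 1)))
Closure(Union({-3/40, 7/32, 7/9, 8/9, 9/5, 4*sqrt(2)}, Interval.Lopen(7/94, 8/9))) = Union({-3/40, 9/5, 4*sqrt(2)}, Interval(7/94, 8/9))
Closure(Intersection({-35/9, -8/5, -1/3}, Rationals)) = {-35/9, -8/5, -1/3}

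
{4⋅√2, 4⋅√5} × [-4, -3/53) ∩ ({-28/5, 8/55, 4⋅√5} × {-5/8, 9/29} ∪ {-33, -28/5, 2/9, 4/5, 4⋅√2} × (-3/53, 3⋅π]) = {4⋅√5} × {-5/8}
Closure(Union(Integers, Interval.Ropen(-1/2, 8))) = Union(Integers, Interval(-1/2, 8))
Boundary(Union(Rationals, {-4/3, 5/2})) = Reals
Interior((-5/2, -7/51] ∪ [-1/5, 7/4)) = (-5/2, 7/4)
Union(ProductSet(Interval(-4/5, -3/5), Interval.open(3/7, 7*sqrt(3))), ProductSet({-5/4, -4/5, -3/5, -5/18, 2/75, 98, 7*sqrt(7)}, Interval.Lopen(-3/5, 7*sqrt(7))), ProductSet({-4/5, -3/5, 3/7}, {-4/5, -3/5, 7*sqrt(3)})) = Union(ProductSet({-4/5, -3/5, 3/7}, {-4/5, -3/5, 7*sqrt(3)}), ProductSet({-5/4, -4/5, -3/5, -5/18, 2/75, 98, 7*sqrt(7)}, Interval.Lopen(-3/5, 7*sqrt(7))), ProductSet(Interval(-4/5, -3/5), Interval.open(3/7, 7*sqrt(3))))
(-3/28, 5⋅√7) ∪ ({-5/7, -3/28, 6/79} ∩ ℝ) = {-5/7} ∪ [-3/28, 5⋅√7)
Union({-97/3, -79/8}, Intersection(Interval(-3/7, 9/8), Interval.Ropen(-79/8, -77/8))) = {-97/3, -79/8}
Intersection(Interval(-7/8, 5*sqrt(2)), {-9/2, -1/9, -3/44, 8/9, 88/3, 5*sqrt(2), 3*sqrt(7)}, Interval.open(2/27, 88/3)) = {8/9, 5*sqrt(2)}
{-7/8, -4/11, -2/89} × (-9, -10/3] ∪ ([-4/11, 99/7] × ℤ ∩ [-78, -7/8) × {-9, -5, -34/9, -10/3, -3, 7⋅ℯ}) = {-7/8, -4/11, -2/89} × (-9, -10/3]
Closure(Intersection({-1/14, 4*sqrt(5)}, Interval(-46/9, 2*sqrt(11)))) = {-1/14}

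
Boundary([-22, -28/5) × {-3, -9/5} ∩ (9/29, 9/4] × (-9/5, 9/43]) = ∅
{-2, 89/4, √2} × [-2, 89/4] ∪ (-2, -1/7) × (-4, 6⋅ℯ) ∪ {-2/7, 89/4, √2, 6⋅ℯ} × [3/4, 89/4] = ({-2, 89/4, √2} × [-2, 89/4]) ∪ ((-2, -1/7) × (-4, 6⋅ℯ)) ∪ ({-2/7, 89/4, √2, 6⋅ℯ} × [3/4, 89/4])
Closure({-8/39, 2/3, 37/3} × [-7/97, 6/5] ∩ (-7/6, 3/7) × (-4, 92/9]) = {-8/39} × [-7/97, 6/5]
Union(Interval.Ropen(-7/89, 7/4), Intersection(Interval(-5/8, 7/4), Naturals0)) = Union(Interval.Ropen(-7/89, 7/4), Range(0, 2, 1))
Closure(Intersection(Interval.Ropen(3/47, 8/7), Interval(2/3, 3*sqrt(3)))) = Interval(2/3, 8/7)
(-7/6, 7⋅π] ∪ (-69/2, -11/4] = (-69/2, -11/4] ∪ (-7/6, 7⋅π]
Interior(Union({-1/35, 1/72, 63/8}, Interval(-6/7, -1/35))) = Interval.open(-6/7, -1/35)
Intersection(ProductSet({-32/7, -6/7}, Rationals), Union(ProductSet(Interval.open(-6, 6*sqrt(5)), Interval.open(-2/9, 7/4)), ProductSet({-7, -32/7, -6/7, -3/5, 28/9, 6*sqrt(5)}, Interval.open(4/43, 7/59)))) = ProductSet({-32/7, -6/7}, Intersection(Interval.open(-2/9, 7/4), Rationals))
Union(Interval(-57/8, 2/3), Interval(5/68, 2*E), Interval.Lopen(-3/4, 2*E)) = Interval(-57/8, 2*E)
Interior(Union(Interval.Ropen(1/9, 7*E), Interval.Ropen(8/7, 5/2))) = Interval.open(1/9, 7*E)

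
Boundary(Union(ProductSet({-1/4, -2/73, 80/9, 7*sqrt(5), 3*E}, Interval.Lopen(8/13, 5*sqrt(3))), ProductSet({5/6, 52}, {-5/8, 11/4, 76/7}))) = Union(ProductSet({5/6, 52}, {-5/8, 11/4, 76/7}), ProductSet({-1/4, -2/73, 80/9, 7*sqrt(5), 3*E}, Interval(8/13, 5*sqrt(3))))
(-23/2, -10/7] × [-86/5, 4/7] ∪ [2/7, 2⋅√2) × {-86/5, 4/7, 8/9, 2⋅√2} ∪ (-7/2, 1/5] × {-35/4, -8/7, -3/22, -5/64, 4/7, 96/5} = ((-23/2, -10/7] × [-86/5, 4/7]) ∪ ((-7/2, 1/5] × {-35/4, -8/7, -3/22, -5/64, 4/7, 96/5}) ∪ ([2/7, 2⋅√2) × {-86/5, 4/7, 8/9, 2⋅√2})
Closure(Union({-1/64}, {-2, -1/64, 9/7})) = {-2, -1/64, 9/7}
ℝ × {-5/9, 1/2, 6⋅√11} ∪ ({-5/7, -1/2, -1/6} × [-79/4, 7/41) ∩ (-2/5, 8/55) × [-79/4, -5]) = ({-1/6} × [-79/4, -5]) ∪ (ℝ × {-5/9, 1/2, 6⋅√11})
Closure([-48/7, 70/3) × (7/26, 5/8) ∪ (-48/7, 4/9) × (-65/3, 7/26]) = ({-48/7, 4/9} × [-65/3, 7/26]) ∪ ({-48/7, 70/3} × [7/26, 5/8]) ∪ ([-48/7, 4/9] × {-65/3, 7/26}) ∪ ([-48/7, 70/3] × {7/26, 5/8}) ∪ ((-48/7, 4/9) × (-65/3, 7/26]) ∪ ([-48/7, 70/3) × (7/26, 5/8))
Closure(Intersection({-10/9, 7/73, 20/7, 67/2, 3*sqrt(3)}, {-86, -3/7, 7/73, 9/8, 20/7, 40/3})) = {7/73, 20/7}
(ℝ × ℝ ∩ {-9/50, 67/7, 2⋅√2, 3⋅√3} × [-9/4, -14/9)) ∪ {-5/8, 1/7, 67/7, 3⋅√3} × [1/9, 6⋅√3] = ({-5/8, 1/7, 67/7, 3⋅√3} × [1/9, 6⋅√3]) ∪ ({-9/50, 67/7, 2⋅√2, 3⋅√3} × [-9/4, -14/9))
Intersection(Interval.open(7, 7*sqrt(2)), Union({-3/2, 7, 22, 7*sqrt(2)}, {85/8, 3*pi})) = {3*pi}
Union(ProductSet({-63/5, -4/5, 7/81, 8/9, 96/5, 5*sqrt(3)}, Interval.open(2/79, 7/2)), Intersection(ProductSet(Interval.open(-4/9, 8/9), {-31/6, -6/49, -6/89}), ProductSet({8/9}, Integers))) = ProductSet({-63/5, -4/5, 7/81, 8/9, 96/5, 5*sqrt(3)}, Interval.open(2/79, 7/2))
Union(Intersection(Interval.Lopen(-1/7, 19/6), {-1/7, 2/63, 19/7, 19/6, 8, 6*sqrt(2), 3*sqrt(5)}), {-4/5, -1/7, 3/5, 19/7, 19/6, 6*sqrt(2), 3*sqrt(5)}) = {-4/5, -1/7, 2/63, 3/5, 19/7, 19/6, 6*sqrt(2), 3*sqrt(5)}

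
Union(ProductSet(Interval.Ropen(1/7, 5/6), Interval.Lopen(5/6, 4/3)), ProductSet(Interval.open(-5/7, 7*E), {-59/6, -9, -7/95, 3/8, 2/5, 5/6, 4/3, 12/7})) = Union(ProductSet(Interval.open(-5/7, 7*E), {-59/6, -9, -7/95, 3/8, 2/5, 5/6, 4/3, 12/7}), ProductSet(Interval.Ropen(1/7, 5/6), Interval.Lopen(5/6, 4/3)))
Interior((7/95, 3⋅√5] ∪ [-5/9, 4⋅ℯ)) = (-5/9, 4⋅ℯ)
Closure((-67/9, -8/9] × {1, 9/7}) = [-67/9, -8/9] × {1, 9/7}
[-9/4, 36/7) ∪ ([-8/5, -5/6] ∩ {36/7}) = [-9/4, 36/7)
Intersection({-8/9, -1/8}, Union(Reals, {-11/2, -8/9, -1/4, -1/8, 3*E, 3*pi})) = {-8/9, -1/8}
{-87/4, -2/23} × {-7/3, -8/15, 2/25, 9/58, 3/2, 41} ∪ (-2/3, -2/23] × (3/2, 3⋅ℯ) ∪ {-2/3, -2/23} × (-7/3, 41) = ({-2/3, -2/23} × (-7/3, 41)) ∪ ({-87/4, -2/23} × {-7/3, -8/15, 2/25, 9/58, 3/2, 41}) ∪ ((-2/3, -2/23] × (3/2, 3⋅ℯ))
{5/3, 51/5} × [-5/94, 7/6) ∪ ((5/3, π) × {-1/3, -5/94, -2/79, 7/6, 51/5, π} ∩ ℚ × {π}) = ({5/3, 51/5} × [-5/94, 7/6)) ∪ ((ℚ ∩ (5/3, π)) × {π})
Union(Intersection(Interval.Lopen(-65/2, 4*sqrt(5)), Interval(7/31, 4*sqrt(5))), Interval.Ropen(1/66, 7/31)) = Interval(1/66, 4*sqrt(5))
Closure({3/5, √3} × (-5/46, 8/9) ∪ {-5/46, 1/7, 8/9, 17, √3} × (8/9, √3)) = ({3/5, √3} × [-5/46, 8/9]) ∪ ({-5/46, 1/7, 8/9, 17, √3} × [8/9, √3])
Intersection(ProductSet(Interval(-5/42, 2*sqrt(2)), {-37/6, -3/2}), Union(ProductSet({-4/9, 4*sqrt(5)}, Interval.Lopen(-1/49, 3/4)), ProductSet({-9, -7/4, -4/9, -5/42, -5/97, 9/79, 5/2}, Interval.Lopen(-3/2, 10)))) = EmptySet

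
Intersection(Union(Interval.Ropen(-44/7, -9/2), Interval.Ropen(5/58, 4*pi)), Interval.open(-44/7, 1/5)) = Union(Interval.open(-44/7, -9/2), Interval.Ropen(5/58, 1/5))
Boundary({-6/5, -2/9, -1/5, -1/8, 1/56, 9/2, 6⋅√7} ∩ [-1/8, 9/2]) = {-1/8, 1/56, 9/2}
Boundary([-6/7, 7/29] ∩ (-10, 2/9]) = {-6/7, 2/9}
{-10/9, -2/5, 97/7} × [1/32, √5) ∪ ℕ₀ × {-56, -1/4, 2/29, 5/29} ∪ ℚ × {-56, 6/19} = (ℚ × {-56, 6/19}) ∪ (ℕ₀ × {-56, -1/4, 2/29, 5/29}) ∪ ({-10/9, -2/5, 97/7} × [1/32, √5))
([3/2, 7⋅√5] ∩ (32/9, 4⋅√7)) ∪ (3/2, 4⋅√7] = (3/2, 4⋅√7]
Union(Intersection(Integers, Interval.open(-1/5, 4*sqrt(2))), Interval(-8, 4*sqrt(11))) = Union(Interval(-8, 4*sqrt(11)), Range(0, 6, 1))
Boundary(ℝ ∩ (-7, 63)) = {-7, 63}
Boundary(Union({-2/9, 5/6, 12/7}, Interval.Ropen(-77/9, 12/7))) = {-77/9, 12/7}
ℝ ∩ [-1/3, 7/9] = [-1/3, 7/9]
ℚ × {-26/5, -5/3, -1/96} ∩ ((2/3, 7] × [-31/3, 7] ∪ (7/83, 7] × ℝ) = (ℚ ∩ (7/83, 7]) × {-26/5, -5/3, -1/96}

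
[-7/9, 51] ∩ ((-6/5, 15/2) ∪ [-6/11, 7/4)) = [-7/9, 15/2)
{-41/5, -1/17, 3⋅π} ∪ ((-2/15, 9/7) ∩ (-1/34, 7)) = {-41/5, -1/17, 3⋅π} ∪ (-1/34, 9/7)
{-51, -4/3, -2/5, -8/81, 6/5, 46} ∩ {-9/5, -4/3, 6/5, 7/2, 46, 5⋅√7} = {-4/3, 6/5, 46}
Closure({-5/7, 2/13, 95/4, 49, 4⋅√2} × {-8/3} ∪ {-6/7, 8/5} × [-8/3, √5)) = ({-6/7, 8/5} × [-8/3, √5]) ∪ ({-5/7, 2/13, 95/4, 49, 4⋅√2} × {-8/3})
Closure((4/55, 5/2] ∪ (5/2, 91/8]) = [4/55, 91/8]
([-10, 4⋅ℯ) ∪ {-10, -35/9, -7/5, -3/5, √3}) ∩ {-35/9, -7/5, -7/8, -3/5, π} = {-35/9, -7/5, -7/8, -3/5, π}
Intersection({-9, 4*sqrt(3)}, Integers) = {-9}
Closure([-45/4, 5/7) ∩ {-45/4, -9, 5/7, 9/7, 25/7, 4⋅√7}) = {-45/4, -9}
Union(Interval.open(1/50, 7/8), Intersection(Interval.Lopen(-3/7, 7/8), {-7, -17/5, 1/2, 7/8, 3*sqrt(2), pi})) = Interval.Lopen(1/50, 7/8)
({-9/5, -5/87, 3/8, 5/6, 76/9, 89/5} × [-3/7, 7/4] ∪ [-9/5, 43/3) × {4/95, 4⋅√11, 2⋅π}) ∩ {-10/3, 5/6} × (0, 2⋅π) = {5/6} × (0, 7/4]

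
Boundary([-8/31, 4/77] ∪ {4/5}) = {-8/31, 4/77, 4/5}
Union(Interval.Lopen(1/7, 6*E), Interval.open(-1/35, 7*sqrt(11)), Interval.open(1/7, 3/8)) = Interval.open(-1/35, 7*sqrt(11))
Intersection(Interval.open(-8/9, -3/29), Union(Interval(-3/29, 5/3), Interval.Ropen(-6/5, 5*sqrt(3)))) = Interval.open(-8/9, -3/29)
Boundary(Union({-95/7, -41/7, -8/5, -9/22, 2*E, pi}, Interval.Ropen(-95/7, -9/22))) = {-95/7, -9/22, 2*E, pi}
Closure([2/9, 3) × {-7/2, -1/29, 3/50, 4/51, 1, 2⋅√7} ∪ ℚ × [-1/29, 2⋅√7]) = (ℝ × [-1/29, 2⋅√7]) ∪ ([2/9, 3] × {-7/2, -1/29, 3/50, 4/51, 1, 2⋅√7})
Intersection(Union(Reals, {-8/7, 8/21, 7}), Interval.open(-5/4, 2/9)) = Interval.open(-5/4, 2/9)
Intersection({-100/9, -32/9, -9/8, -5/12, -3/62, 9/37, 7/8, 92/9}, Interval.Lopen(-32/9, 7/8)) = {-9/8, -5/12, -3/62, 9/37, 7/8}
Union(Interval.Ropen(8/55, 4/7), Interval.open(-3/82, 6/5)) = Interval.open(-3/82, 6/5)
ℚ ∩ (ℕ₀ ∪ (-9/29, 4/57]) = ℕ₀ ∪ (ℚ ∩ (-9/29, 4/57])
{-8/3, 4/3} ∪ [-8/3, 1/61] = [-8/3, 1/61] ∪ {4/3}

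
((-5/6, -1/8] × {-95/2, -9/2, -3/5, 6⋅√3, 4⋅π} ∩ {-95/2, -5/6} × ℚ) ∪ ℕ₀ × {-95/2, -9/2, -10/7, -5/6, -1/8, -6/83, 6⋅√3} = ℕ₀ × {-95/2, -9/2, -10/7, -5/6, -1/8, -6/83, 6⋅√3}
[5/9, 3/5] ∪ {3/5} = [5/9, 3/5]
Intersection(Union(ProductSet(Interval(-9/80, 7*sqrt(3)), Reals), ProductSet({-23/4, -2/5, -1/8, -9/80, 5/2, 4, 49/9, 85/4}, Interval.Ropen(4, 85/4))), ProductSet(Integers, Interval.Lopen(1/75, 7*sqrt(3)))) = ProductSet(Range(0, 13, 1), Interval.Lopen(1/75, 7*sqrt(3)))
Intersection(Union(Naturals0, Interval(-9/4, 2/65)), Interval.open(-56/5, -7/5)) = Interval.Ropen(-9/4, -7/5)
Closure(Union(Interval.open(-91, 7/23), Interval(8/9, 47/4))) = Union(Interval(-91, 7/23), Interval(8/9, 47/4))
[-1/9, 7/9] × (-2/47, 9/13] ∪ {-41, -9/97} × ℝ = ({-41, -9/97} × ℝ) ∪ ([-1/9, 7/9] × (-2/47, 9/13])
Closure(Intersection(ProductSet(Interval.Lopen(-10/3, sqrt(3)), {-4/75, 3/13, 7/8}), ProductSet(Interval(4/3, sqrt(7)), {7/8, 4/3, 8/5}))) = ProductSet(Interval(4/3, sqrt(3)), {7/8})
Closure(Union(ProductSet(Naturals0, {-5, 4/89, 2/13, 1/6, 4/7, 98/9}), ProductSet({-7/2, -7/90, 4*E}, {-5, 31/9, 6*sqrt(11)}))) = Union(ProductSet({-7/2, -7/90, 4*E}, {-5, 31/9, 6*sqrt(11)}), ProductSet(Naturals0, {-5, 4/89, 2/13, 1/6, 4/7, 98/9}))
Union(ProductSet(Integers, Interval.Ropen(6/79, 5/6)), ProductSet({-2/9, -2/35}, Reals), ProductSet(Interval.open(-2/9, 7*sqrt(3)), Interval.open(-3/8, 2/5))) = Union(ProductSet({-2/9, -2/35}, Reals), ProductSet(Integers, Interval.Ropen(6/79, 5/6)), ProductSet(Interval.open(-2/9, 7*sqrt(3)), Interval.open(-3/8, 2/5)))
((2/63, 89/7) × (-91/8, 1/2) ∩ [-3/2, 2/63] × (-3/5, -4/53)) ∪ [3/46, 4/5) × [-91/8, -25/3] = [3/46, 4/5) × [-91/8, -25/3]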